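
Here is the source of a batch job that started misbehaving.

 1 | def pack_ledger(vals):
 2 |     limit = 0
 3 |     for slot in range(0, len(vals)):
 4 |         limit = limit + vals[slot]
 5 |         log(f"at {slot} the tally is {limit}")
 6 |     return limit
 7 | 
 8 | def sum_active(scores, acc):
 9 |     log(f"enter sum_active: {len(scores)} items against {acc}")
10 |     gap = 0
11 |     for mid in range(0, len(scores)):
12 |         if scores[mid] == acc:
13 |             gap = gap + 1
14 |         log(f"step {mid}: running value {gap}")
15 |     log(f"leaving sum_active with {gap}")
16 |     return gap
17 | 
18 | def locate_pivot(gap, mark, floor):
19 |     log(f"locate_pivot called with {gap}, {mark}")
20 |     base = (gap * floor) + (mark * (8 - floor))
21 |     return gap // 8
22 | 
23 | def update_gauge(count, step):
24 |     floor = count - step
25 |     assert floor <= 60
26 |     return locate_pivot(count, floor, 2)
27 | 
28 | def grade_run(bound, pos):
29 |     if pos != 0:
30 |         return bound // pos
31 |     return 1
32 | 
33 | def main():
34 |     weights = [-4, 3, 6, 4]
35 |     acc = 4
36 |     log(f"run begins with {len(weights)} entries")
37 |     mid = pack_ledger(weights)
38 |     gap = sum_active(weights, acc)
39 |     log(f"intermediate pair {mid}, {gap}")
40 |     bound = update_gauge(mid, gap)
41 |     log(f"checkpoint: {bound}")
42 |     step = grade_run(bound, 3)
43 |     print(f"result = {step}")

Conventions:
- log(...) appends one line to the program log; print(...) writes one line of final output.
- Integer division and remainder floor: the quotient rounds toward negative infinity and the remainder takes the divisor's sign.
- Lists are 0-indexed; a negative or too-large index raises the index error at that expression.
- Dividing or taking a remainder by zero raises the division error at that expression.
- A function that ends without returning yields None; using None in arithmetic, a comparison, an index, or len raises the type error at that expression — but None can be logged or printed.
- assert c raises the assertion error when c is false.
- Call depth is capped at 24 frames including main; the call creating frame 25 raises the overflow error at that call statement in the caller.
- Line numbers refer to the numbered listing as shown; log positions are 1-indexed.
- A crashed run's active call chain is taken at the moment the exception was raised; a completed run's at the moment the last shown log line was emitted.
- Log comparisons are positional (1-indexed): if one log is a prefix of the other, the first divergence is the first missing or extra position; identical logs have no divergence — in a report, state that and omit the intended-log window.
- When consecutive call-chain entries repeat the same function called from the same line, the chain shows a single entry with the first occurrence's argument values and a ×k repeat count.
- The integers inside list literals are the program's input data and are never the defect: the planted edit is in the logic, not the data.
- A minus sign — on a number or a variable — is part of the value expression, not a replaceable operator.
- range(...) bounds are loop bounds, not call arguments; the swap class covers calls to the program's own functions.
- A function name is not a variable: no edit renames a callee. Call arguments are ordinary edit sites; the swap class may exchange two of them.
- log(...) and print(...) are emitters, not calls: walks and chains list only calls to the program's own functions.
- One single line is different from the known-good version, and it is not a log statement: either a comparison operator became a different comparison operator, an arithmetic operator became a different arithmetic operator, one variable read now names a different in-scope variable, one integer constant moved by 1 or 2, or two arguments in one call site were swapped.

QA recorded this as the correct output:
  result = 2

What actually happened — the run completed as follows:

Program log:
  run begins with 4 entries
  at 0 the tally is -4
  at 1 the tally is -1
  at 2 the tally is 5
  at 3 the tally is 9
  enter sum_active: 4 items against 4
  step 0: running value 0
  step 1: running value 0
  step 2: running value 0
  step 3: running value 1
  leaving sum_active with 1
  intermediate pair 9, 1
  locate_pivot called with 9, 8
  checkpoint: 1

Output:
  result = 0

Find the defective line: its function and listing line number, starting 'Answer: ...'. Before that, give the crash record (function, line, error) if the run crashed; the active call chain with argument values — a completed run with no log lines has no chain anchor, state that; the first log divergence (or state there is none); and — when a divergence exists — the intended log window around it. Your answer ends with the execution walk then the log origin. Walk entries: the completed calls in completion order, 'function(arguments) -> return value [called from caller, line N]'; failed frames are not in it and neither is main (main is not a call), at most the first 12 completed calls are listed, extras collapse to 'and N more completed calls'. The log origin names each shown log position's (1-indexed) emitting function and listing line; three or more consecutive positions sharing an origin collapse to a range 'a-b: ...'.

Answer: the defect is in locate_pivot at line 21.
Core observation: The log first diverges at position 14: the faulty run prints 'checkpoint: 1' where the working version prints 'checkpoint: 8'.
Call chain: main.
First divergence: position 14 — shown 'checkpoint: 1', intended 'checkpoint: 8'.
Intended log window:
  12: intermediate pair 9, 1
  13: locate_pivot called with 9, 8
  14: checkpoint: 8
Execution walk:
  pack_ledger([-4, 3, 6, 4]) -> 9  [called from main, line 37]
  sum_active([-4, 3, 6, 4], 4) -> 1  [called from main, line 38]
  locate_pivot(9, 8, 2) -> 1  [called from update_gauge, line 26]
  update_gauge(9, 1) -> 1  [called from main, line 40]
  grade_run(1, 3) -> 0  [called from main, line 42]
Origin of each log line:
  1: from main, line 36
  2-5: from pack_ledger, line 5
  6: from sum_active, line 9
  7-10: from sum_active, line 14
  11: from sum_active, line 15
  12: from main, line 39
  13: from locate_pivot, line 19
  14: from main, line 41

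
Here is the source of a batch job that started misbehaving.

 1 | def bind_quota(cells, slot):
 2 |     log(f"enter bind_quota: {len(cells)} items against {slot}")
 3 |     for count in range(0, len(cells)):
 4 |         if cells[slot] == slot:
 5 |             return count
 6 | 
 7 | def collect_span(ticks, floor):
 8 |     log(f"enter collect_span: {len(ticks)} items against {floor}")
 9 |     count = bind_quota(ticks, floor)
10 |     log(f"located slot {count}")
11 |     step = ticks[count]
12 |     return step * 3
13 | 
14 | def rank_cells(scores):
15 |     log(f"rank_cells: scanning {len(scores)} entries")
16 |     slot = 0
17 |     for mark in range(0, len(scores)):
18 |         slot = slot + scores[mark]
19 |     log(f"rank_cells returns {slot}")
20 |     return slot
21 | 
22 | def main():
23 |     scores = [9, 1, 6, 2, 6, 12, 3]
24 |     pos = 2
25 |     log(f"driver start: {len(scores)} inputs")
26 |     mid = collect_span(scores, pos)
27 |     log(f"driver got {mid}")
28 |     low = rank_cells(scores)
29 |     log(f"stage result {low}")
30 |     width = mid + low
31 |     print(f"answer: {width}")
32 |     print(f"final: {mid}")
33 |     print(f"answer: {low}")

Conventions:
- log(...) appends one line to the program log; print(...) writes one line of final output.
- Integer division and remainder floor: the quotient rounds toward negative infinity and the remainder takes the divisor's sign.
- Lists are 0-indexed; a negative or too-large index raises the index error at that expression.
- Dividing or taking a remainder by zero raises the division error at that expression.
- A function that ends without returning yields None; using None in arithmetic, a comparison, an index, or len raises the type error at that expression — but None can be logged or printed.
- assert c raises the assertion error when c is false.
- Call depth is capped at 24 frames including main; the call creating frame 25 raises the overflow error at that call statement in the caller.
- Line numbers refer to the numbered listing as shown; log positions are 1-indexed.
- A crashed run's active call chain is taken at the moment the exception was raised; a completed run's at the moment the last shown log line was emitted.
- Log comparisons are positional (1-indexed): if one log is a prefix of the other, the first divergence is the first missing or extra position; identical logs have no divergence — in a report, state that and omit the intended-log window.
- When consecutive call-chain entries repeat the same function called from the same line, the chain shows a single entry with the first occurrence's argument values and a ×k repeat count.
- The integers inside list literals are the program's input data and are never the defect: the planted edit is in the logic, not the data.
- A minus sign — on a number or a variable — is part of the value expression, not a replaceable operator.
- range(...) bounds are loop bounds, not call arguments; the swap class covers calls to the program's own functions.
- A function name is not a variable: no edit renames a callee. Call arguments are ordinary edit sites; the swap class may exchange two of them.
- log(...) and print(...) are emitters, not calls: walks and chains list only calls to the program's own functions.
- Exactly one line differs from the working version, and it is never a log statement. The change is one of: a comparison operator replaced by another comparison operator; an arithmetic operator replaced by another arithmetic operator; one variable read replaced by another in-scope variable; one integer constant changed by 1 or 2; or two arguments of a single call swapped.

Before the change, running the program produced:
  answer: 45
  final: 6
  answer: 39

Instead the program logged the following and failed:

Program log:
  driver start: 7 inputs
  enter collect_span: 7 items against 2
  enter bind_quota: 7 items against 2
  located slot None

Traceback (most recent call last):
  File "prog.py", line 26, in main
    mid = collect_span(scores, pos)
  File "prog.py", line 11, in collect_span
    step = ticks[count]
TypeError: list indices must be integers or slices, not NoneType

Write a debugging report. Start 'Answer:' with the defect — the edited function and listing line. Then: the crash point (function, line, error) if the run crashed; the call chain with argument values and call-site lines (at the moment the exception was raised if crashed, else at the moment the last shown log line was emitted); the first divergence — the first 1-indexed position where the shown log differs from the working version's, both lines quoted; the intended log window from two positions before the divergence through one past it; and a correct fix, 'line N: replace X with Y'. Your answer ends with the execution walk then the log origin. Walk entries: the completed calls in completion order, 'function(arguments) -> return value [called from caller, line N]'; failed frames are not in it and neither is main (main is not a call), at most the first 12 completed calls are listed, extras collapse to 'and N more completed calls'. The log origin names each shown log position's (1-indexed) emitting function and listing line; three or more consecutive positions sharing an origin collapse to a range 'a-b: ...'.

Answer: the defect is in bind_quota at line 4.
Core observation: The log first diverges at position 4: the faulty run prints 'located slot None' where the working version prints 'located slot 3'.
Crash: collect_span, line 11, TypeError.
Call chain: main -> collect_span([9, 1, 6, 2, 6, 12, 3], 2) (called at line 26).
First divergence: at position 4 the run shows 'located slot None' where the working version logs 'located slot 3'.
Intended log window:
  2: enter collect_span: 7 items against 2
  3: enter bind_quota: 7 items against 2
  4: located slot 3
  5: driver got 6
Execution walk:
  bind_quota([9, 1, 6, 2, 6, 12, 3], 2) -> None  [called from collect_span, line 9]
Log line origins:
  1: emitted by main (line 25)
  2: emitted by collect_span (line 8)
  3: emitted by bind_quota (line 2)
  4: emitted by collect_span (line 10)
A correct fix: line 4: replace `cells[slot]` with `cells[count]`.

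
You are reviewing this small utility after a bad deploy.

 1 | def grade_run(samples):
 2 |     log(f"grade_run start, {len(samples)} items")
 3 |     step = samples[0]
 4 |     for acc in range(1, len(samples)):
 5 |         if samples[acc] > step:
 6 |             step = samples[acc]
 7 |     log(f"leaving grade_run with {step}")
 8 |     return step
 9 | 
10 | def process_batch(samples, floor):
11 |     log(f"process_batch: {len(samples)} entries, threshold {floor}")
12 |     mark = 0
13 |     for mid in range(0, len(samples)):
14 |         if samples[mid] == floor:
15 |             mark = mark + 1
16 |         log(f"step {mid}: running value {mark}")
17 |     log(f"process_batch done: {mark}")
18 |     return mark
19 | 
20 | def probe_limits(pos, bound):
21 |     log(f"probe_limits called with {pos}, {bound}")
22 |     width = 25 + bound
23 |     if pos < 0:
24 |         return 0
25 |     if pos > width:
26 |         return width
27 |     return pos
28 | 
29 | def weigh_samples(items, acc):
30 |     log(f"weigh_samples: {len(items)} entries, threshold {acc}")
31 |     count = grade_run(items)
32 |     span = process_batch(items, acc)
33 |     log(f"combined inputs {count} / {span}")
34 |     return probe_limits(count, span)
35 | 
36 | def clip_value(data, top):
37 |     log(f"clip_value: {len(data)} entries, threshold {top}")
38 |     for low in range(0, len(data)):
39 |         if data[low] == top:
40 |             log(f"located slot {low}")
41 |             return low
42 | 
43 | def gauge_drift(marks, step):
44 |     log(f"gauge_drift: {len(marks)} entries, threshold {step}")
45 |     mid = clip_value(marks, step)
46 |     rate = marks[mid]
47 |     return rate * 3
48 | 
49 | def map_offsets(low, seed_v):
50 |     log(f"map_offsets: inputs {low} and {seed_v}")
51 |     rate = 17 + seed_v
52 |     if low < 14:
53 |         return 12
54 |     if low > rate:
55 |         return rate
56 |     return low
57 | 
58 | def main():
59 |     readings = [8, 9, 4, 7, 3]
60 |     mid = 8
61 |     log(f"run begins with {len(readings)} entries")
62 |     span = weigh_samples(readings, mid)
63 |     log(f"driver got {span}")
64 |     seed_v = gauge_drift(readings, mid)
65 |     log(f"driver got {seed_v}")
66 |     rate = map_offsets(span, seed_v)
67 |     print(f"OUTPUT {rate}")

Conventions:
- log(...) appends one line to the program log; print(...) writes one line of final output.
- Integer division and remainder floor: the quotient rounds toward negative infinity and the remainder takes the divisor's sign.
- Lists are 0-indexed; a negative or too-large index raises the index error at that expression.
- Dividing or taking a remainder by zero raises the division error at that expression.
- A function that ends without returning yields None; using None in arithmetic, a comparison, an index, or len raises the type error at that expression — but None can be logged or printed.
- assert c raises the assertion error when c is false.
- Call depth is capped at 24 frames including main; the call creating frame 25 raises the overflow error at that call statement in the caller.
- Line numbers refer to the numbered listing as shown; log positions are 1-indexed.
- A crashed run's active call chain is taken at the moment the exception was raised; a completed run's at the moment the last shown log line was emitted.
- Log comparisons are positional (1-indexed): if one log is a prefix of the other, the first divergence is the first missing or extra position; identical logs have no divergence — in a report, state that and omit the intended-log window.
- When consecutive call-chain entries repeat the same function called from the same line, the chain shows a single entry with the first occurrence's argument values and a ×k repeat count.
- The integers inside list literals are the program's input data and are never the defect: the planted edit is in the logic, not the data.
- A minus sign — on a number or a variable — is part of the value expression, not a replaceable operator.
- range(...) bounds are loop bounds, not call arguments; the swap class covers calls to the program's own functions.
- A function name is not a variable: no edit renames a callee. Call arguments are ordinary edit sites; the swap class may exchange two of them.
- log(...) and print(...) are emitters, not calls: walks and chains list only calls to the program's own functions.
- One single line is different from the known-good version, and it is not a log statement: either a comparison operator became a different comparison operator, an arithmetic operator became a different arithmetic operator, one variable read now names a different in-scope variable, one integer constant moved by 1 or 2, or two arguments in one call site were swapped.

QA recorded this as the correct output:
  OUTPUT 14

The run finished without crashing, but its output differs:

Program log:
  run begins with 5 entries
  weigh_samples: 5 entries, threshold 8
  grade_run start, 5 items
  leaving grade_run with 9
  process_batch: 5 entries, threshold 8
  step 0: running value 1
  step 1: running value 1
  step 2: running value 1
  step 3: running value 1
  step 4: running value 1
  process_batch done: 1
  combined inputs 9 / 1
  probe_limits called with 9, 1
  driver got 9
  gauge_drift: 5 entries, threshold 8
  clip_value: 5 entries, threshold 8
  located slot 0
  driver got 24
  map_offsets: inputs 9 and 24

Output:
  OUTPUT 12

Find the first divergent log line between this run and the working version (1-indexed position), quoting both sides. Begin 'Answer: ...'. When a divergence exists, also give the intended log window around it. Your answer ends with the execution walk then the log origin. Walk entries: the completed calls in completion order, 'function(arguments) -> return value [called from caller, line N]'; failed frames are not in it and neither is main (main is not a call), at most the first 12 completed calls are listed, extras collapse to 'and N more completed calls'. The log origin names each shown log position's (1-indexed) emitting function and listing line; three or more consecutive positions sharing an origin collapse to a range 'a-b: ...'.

Answer: there is none — every log position agrees.
Execution walk:
  grade_run([8, 9, 4, 7, 3]) -> 9  [called from weigh_samples, line 31]
  process_batch([8, 9, 4, 7, 3], 8) -> 1  [called from weigh_samples, line 32]
  probe_limits(9, 1) -> 9  [called from weigh_samples, line 34]
  weigh_samples([8, 9, 4, 7, 3], 8) -> 9  [called from main, line 62]
  clip_value([8, 9, 4, 7, 3], 8) -> 0  [called from gauge_drift, line 45]
  gauge_drift([8, 9, 4, 7, 3], 8) -> 24  [called from main, line 64]
  map_offsets(9, 24) -> 12  [called from main, line 66]
Log origin:
  1: emitted by main (line 61)
  2: emitted by weigh_samples (line 30)
  3: emitted by grade_run (line 2)
  4: emitted by grade_run (line 7)
  5: emitted by process_batch (line 11)
  6-10: emitted by process_batch (line 16)
  11: emitted by process_batch (line 17)
  12: emitted by weigh_samples (line 33)
  13: emitted by probe_limits (line 21)
  14: emitted by main (line 63)
  15: emitted by gauge_drift (line 44)
  16: emitted by clip_value (line 37)
  17: emitted by clip_value (line 40)
  18: emitted by main (line 65)
  19: emitted by map_offsets (line 50)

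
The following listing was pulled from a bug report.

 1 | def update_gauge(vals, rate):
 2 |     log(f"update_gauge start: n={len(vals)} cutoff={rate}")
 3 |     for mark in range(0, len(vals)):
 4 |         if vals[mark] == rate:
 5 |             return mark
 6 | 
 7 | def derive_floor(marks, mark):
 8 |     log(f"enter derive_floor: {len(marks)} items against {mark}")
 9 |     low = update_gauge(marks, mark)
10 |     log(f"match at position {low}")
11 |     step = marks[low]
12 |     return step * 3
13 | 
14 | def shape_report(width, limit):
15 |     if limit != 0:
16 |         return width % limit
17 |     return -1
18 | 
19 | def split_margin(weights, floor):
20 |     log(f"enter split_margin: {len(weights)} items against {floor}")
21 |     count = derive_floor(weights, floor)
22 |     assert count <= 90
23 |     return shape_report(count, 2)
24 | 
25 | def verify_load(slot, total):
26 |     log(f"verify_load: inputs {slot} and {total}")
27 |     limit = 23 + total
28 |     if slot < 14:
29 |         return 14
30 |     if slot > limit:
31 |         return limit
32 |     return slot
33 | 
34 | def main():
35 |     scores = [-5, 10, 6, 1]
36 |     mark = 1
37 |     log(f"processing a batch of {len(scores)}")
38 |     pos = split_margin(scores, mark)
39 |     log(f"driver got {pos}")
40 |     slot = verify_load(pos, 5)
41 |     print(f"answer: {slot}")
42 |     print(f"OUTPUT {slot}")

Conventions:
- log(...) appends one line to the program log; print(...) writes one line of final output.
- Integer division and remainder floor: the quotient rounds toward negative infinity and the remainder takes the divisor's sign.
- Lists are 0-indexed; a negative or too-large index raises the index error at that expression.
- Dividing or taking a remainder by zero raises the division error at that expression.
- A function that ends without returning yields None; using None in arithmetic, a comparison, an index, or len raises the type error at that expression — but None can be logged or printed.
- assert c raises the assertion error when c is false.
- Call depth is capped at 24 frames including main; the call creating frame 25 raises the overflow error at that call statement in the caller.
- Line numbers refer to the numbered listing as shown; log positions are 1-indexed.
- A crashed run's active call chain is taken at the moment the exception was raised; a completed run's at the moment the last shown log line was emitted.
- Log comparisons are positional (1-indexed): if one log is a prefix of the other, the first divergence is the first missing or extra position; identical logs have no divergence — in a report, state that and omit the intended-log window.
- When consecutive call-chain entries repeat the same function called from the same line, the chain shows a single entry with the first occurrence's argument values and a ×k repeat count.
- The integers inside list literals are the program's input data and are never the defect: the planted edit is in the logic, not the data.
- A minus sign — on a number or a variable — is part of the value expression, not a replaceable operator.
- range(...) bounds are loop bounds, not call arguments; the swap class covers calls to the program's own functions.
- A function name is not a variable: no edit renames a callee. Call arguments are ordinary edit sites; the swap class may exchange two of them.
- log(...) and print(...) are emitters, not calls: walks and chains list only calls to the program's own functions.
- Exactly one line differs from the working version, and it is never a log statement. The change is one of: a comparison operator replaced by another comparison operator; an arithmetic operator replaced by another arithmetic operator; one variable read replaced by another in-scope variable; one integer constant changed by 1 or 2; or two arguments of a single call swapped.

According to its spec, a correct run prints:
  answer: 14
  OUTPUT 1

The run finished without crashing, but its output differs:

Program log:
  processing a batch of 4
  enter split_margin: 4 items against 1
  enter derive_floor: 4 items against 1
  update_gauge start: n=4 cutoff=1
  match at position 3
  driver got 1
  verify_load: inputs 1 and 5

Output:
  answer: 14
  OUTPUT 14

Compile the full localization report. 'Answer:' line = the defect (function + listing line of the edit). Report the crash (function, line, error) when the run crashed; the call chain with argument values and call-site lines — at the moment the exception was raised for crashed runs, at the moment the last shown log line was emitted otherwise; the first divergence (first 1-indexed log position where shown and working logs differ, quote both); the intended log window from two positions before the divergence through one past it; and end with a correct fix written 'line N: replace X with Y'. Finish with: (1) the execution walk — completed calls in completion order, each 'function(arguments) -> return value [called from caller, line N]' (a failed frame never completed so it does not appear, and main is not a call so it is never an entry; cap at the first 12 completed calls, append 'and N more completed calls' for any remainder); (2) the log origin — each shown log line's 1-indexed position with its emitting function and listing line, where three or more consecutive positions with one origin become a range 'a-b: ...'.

Answer: the defect is in main at line 42.
Key observation: Nothing in the log betrays the bug — only the output does.
Call chain: main -> verify_load(1, 5) (called at line 40).
First divergence: there is none — every log position agrees.
Execution walk:
  update_gauge([-5, 10, 6, 1], 1) -> 3  [called from derive_floor, line 9]
  derive_floor([-5, 10, 6, 1], 1) -> 3  [called from split_margin, line 21]
  shape_report(3, 2) -> 1  [called from split_margin, line 23]
  split_margin([-5, 10, 6, 1], 1) -> 1  [called from main, line 38]
  verify_load(1, 5) -> 14  [called from main, line 40]
Log line origins:
  1 — main, line 37
  2 — split_margin, line 20
  3 — derive_floor, line 8
  4 — update_gauge, line 2
  5 — derive_floor, line 10
  6 — main, line 39
  7 — verify_load, line 26
A correct fix: line 42: replace `slot` with `pos`.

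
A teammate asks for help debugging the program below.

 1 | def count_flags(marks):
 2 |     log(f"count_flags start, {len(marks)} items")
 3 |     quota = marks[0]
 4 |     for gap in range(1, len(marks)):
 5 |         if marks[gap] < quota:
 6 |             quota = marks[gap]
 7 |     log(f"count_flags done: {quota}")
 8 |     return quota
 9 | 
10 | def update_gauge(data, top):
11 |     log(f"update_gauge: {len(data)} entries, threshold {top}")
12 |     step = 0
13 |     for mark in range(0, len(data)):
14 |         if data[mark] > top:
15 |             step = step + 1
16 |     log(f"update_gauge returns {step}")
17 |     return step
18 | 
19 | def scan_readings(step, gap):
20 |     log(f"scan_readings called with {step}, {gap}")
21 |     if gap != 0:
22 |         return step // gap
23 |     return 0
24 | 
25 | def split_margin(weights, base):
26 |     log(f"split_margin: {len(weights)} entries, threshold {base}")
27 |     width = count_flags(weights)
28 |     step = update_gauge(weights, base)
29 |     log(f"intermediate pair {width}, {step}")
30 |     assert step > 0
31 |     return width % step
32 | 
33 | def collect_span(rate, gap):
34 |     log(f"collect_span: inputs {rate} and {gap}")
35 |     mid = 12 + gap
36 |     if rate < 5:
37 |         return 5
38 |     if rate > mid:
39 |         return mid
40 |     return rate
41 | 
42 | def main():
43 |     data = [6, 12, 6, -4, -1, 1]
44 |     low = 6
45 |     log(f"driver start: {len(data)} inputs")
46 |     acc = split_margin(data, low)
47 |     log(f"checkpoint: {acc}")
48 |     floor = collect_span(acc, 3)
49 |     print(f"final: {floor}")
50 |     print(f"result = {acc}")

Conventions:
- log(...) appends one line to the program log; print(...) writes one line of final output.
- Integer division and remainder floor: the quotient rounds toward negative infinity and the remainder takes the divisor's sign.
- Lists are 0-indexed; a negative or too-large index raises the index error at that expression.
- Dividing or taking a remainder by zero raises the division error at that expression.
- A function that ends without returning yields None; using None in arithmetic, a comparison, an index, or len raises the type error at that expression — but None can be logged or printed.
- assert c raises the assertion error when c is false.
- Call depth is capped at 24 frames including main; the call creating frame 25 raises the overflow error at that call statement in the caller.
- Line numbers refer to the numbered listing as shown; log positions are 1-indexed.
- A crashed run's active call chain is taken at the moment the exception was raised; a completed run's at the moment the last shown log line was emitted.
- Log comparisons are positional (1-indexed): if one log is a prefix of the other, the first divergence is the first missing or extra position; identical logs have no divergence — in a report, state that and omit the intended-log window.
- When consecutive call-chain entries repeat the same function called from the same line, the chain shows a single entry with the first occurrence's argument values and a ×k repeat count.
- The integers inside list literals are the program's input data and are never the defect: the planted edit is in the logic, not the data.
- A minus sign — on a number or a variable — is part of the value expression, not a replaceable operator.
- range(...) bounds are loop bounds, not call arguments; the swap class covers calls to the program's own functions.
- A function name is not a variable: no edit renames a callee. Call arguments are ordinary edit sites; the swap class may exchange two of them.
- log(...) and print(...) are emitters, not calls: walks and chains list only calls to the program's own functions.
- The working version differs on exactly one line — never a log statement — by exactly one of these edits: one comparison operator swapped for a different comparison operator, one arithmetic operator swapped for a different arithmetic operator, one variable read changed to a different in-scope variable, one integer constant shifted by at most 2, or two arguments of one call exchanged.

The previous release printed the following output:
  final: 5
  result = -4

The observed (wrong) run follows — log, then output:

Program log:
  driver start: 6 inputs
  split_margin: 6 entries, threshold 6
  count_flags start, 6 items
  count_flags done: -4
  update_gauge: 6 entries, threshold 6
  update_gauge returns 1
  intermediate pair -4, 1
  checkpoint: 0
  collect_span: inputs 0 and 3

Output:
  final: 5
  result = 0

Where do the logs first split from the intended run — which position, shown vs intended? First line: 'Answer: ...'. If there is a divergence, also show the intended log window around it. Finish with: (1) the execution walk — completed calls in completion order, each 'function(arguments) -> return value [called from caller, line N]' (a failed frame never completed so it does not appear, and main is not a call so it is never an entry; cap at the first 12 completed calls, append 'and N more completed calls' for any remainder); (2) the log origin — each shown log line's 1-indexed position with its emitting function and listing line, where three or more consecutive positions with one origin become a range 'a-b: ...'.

Answer: position 8 — the shown line 'checkpoint: 0' should read 'checkpoint: -4'.
Intended log window:
  6: update_gauge returns 1
  7: intermediate pair -4, 1
  8: checkpoint: -4
  9: collect_span: inputs -4 and 3
Execution walk:
  count_flags([6, 12, 6, -4, -1, 1]) -> -4  [called from split_margin, line 27]
  update_gauge([6, 12, 6, -4, -1, 1], 6) -> 1  [called from split_margin, line 28]
  split_margin([6, 12, 6, -4, -1, 1], 6) -> 0  [called from main, line 46]
  collect_span(0, 3) -> 5  [called from main, line 48]
Log origins:
  1: logged in main at line 45
  2: logged in split_margin at line 26
  3: logged in count_flags at line 2
  4: logged in count_flags at line 7
  5: logged in update_gauge at line 11
  6: logged in update_gauge at line 16
  7: logged in split_margin at line 29
  8: logged in main at line 47
  9: logged in collect_span at line 34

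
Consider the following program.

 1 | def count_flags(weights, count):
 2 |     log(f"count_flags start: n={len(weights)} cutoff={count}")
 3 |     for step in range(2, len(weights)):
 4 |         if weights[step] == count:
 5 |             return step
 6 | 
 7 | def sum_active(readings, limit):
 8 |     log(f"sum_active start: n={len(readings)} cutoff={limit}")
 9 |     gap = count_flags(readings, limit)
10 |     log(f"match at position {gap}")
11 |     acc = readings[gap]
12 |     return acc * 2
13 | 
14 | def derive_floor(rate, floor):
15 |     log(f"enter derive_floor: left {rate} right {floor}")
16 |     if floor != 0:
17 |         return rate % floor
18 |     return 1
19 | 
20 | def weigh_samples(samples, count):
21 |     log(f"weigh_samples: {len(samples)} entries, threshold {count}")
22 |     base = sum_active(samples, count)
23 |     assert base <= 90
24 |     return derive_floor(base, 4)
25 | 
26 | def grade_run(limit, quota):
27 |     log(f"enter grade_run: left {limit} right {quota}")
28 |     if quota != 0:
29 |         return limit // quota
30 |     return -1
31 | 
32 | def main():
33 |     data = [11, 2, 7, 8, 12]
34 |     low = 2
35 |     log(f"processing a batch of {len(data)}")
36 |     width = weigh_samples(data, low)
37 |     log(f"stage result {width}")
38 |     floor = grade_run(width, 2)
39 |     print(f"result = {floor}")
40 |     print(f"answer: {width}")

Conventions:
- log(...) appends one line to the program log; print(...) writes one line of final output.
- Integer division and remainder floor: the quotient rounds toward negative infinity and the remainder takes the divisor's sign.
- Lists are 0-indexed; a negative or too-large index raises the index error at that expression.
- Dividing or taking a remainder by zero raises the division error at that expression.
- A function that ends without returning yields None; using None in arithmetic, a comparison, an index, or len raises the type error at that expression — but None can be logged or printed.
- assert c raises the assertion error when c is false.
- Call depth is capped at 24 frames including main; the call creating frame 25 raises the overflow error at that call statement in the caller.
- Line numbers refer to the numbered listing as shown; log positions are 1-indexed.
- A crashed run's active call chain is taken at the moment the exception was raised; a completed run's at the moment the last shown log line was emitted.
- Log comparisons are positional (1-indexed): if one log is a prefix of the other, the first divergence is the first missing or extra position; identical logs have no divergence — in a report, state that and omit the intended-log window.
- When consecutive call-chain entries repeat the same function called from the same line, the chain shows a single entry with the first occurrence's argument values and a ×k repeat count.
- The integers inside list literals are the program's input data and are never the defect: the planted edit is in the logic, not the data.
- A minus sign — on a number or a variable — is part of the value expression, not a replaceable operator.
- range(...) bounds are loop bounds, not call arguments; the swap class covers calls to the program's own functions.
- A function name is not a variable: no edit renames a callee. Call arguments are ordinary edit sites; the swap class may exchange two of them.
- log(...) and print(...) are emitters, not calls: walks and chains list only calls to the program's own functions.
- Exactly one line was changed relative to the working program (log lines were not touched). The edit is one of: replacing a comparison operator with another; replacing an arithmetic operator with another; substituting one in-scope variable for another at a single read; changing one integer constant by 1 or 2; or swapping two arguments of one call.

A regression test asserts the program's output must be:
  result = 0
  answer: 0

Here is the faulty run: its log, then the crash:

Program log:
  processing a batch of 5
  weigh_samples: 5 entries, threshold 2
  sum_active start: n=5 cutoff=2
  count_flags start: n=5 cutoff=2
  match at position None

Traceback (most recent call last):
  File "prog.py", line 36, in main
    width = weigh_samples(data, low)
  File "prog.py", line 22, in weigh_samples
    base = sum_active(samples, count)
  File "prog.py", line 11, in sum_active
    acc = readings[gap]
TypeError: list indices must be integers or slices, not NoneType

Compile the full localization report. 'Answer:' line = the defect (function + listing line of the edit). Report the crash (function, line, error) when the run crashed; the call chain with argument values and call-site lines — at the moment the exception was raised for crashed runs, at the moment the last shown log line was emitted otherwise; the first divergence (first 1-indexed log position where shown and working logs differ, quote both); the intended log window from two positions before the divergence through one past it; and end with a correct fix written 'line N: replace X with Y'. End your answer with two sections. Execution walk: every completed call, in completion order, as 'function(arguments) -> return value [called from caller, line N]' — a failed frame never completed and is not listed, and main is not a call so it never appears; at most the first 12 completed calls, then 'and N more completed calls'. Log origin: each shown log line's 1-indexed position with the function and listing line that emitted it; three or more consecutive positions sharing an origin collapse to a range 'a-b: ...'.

Answer: the defect is in count_flags at line 3.
Key fact: The earliest visible damage is log position 5 — 'match at position None' rather than the intended 'match at position 1'.
Crash: sum_active, line 11, TypeError.
Call chain: main -> weigh_samples([11, 2, 7, 8, 12], 2) (called at line 36) -> sum_active([11, 2, 7, 8, 12], 2) (called at line 22).
First divergence: position 5 — the shown line 'match at position None' should read 'match at position 1'.
Intended log window:
  3: sum_active start: n=5 cutoff=2
  4: count_flags start: n=5 cutoff=2
  5: match at position 1
  6: enter derive_floor: left 4 right 4
Execution walk:
  count_flags([11, 2, 7, 8, 12], 2) -> None  [called from sum_active, line 9]
Log origins:
  1 — main, line 35
  2 — weigh_samples, line 21
  3 — sum_active, line 8
  4 — count_flags, line 2
  5 — sum_active, line 10
A correct fix: line 3: replace `2` with `0`.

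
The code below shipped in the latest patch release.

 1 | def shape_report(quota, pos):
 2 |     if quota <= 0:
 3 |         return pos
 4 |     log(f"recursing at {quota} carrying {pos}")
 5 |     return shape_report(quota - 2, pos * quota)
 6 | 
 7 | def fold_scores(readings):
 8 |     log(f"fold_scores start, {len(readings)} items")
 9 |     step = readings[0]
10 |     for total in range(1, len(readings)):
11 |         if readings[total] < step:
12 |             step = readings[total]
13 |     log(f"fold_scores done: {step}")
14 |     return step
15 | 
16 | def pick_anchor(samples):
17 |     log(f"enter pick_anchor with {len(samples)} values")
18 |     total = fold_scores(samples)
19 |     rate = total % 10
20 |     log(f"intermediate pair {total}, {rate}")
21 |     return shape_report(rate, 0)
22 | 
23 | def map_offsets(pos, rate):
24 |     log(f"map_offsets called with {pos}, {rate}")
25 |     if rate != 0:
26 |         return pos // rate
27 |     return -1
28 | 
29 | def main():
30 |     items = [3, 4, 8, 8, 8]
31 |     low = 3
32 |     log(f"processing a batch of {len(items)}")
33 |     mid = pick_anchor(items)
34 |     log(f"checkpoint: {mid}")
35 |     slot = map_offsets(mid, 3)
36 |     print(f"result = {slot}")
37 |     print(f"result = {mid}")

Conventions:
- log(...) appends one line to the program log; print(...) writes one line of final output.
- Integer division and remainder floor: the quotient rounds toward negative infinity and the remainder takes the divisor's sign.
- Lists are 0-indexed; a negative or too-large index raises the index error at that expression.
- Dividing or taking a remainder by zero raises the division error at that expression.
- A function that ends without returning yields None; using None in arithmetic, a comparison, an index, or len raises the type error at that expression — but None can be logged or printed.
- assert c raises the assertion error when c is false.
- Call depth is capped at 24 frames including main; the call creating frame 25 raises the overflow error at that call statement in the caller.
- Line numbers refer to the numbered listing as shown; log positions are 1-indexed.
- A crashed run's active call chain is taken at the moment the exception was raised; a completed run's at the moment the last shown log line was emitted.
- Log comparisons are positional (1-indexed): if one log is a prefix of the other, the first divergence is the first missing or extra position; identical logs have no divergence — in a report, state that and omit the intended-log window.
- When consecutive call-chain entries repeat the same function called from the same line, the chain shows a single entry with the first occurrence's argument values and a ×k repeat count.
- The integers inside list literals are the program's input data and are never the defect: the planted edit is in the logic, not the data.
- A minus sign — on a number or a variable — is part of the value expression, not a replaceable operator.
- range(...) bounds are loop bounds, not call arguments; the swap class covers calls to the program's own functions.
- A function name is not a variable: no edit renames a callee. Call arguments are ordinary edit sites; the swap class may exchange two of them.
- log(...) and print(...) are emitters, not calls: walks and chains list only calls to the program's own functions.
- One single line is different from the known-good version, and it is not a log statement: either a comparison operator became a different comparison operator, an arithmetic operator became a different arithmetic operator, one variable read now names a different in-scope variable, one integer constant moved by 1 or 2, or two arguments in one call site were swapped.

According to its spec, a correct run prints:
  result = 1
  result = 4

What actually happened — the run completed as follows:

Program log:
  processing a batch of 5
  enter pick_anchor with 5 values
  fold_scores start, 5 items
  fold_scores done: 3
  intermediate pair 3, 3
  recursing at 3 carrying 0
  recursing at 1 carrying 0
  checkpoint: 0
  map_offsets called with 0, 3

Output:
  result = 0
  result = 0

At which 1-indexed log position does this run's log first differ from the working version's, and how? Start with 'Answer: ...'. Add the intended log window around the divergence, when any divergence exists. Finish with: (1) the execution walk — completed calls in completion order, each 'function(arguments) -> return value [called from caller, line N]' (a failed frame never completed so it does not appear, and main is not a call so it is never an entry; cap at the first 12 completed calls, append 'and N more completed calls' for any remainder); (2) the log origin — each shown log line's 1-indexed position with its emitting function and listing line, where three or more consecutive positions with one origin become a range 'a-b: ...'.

Answer: at position 7 the run shows 'recursing at 1 carrying 0' where the working version logs 'recursing at 1 carrying 3'.
Intended log window:
  5: intermediate pair 3, 3
  6: recursing at 3 carrying 0
  7: recursing at 1 carrying 3
  8: checkpoint: 4
Execution walk:
  fold_scores([3, 4, 8, 8, 8]) -> 3  [called from pick_anchor, line 18]
  shape_report(-1, 0) -> 0  [called from shape_report, line 5]
  shape_report(1, 0) -> 0  [called from shape_report, line 5]
  shape_report(3, 0) -> 0  [called from pick_anchor, line 21]
  pick_anchor([3, 4, 8, 8, 8]) -> 0  [called from main, line 33]
  map_offsets(0, 3) -> 0  [called from main, line 35]
Log origin:
  1: from main, line 32
  2: from pick_anchor, line 17
  3: from fold_scores, line 8
  4: from fold_scores, line 13
  5: from pick_anchor, line 20
  6: from shape_report, line 4
  7: from shape_report, line 4
  8: from main, line 34
  9: from map_offsets, line 24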